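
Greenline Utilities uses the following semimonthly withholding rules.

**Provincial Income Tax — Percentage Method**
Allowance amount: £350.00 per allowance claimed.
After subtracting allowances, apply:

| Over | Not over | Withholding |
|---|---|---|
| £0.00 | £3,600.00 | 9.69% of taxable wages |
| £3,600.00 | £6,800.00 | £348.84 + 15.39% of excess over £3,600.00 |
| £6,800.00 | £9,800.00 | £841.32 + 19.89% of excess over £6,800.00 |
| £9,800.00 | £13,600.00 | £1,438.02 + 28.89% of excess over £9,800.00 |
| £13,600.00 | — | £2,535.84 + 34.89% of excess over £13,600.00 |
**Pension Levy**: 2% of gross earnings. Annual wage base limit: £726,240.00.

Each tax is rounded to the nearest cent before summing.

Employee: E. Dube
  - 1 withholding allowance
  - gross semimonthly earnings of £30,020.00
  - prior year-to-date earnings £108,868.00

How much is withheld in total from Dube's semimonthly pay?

Provincial Income Tax: taxable = £30,020.00 − 1×£350.00 = £29,670.00
  £2,535.84 + 34.89% × (£29,670.00 − £13,600.00) = £2,535.84 + 34.89% × £16,070.00 = £8,142.66
Pension Levy: 2% × £30,020.00 = £600.40
Total: £8,142.66 + £600.40 = £8,743.06

£8,743.06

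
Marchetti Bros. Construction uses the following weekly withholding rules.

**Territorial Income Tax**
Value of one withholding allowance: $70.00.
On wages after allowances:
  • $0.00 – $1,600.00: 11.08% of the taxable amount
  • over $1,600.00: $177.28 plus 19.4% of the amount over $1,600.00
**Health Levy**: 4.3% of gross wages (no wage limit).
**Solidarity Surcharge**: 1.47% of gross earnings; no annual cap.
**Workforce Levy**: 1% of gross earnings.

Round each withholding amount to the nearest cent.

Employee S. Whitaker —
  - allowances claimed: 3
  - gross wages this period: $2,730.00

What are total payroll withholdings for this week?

$540.58

Territorial Income Tax: taxable = $2,730.00 − 3×$70.00 = $2,520.00
  $177.28 + 19.4% × ($2,520.00 − $1,600.00) = $177.28 + 19.4% × $920.00 = $355.76
Health Levy: 4.3% × $2,730.00 = $117.39
Solidarity Surcharge: 1.47% × $2,730.00 = $40.13
Workforce Levy: 1% × $2,730.00 = $27.30
Total: $355.76 + $117.39 + $40.13 + $27.30 = $540.58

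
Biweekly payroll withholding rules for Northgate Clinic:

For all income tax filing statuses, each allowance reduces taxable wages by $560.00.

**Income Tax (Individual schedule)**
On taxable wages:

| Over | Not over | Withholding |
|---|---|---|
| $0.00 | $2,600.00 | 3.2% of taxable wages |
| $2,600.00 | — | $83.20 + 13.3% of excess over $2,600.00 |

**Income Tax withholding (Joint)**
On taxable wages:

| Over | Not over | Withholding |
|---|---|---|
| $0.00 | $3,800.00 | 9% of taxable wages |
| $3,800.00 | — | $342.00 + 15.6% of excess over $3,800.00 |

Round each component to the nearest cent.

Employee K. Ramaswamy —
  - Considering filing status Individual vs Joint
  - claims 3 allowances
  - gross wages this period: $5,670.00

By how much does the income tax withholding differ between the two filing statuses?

$103.57

Income Tax (Individual): taxable = $5,670.00 − 3×$560.00 = $3,990.00
  $83.20 + 13.3% × ($3,990.00 − $2,600.00) = $83.20 + 13.3% × $1,390.00 = $268.07
Income Tax (Joint): taxable = $5,670.00 − 3×$560.00 = $3,990.00
  $342.00 + 15.6% × ($3,990.00 − $3,800.00) = $342.00 + 15.6% × $190.00 = $371.64
Difference: |$268.07 − $371.64| = $103.57 (higher under Joint)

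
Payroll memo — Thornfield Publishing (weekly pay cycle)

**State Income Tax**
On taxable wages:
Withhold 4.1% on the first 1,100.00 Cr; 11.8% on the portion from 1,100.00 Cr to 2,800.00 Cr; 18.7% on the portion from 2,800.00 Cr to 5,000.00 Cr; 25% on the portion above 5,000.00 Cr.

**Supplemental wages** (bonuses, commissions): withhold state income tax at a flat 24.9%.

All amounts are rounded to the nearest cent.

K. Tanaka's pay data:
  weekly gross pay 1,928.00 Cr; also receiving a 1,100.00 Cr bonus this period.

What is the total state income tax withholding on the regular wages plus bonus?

State Income Tax: taxable = 1,928.00 Cr
  45.10 Cr + 11.8% × (1,928.00 Cr − 1,100.00 Cr) = 45.10 Cr + 11.8% × 828.00 Cr = 142.80 Cr
Supplemental (24.9% flat on bonus): 24.9% × 1,100.00 Cr = 273.90 Cr
Total state income tax: 142.80 Cr + 273.90 Cr = 416.70 Cr

416.70 Cr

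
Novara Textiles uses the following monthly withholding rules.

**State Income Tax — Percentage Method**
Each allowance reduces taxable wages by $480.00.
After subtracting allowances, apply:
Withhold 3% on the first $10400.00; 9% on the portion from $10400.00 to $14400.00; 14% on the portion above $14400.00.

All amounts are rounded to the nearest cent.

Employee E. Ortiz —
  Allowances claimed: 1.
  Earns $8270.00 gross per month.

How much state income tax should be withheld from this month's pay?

$233.70

State Income Tax: taxable = $8270.00 − 1×$480.00 = $7790.00
  3% × $7790.00 = $233.70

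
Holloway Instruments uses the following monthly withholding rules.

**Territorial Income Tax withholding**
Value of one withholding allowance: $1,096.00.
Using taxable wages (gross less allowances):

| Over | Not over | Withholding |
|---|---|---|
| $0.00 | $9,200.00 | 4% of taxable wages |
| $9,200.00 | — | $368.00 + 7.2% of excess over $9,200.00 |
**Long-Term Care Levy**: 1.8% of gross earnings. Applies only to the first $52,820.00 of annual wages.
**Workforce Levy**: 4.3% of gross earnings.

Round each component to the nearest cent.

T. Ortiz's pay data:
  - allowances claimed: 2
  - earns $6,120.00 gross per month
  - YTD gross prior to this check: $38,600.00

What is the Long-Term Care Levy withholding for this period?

Long-Term Care Levy: 1.8% × $6,120.00 = $110.16

$110.16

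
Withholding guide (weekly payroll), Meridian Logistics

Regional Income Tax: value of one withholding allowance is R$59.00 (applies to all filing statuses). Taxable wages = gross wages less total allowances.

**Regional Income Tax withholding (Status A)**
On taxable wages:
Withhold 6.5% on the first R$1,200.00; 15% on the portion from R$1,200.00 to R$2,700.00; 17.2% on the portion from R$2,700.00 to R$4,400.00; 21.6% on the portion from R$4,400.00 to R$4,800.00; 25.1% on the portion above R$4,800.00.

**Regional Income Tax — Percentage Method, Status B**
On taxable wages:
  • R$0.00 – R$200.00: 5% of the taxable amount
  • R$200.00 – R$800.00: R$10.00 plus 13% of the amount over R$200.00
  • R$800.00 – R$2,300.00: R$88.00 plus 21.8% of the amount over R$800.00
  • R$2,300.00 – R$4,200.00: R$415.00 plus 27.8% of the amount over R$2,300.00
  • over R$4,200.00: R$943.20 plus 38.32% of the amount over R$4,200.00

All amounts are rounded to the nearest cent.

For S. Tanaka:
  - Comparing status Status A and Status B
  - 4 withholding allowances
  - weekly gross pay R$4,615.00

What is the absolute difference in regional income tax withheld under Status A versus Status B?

Regional Income Tax (Status A): taxable = R$4,615.00 − 4×R$59.00 = R$4,379.00
  R$303.00 + 17.2% × (R$4,379.00 − R$2,700.00) = R$303.00 + 17.2% × R$1,679.00 = R$591.79
Regional Income Tax (Status B): taxable = R$4,615.00 − 4×R$59.00 = R$4,379.00
  R$943.20 + 38.32% × (R$4,379.00 − R$4,200.00) = R$943.20 + 38.32% × R$179.00 = R$1,011.79
Difference: |R$591.79 − R$1,011.79| = R$420.00 (higher under Status B)

R$420.00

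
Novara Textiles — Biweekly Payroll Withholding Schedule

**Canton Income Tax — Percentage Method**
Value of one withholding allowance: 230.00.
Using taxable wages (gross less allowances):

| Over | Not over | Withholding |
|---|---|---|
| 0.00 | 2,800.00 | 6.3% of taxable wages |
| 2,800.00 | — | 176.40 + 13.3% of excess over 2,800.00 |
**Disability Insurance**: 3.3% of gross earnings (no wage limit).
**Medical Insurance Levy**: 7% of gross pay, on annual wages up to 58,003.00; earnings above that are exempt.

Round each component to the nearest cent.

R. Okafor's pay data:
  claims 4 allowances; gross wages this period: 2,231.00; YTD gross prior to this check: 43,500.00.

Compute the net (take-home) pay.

1,918.62

Canton Income Tax: taxable = 2,231.00 − 4×230.00 = 1,311.00
  6.3% × 1,311.00 = 82.59
Disability Insurance: 3.3% × 2,231.00 = 73.62
Medical Insurance Levy: 7% × 2,231.00 = 156.17
Total withheld: 82.59 + 73.62 + 156.17 = 312.38
Net pay: 2,231.00 − 312.38 = 1,918.62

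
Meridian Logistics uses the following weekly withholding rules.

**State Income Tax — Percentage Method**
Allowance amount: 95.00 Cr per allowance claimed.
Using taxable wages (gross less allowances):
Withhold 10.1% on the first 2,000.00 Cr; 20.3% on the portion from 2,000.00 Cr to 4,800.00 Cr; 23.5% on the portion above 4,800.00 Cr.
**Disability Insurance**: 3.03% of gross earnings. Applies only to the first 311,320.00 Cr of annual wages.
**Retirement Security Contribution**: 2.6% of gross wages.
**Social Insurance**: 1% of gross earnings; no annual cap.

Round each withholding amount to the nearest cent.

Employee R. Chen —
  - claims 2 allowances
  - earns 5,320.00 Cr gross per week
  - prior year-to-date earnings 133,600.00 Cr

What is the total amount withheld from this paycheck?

State Income Tax: taxable = 5,320.00 Cr − 2×95.00 Cr = 5,130.00 Cr
  770.40 Cr + 23.5% × (5,130.00 Cr − 4,800.00 Cr) = 770.40 Cr + 23.5% × 330.00 Cr = 847.95 Cr
Disability Insurance: 3.03% × 5,320.00 Cr = 161.20 Cr
Retirement Security Contribution: 2.6% × 5,320.00 Cr = 138.32 Cr
Social Insurance: 1% × 5,320.00 Cr = 53.20 Cr
Total: 847.95 Cr + 161.20 Cr + 138.32 Cr + 53.20 Cr = 1,200.67 Cr

1,200.67 Cr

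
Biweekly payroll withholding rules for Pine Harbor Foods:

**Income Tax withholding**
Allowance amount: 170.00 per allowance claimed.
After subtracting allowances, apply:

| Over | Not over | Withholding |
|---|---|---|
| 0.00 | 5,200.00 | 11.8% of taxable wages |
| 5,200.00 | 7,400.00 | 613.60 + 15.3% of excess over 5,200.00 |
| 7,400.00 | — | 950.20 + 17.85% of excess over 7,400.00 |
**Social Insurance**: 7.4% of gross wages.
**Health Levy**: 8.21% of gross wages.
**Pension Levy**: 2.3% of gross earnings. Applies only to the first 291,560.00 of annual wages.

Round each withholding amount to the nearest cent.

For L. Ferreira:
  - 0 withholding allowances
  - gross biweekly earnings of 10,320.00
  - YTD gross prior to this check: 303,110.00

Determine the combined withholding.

3,082.37

Income Tax: taxable = 10,320.00
  950.20 + 17.85% × (10,320.00 − 7,400.00) = 950.20 + 17.85% × 2,920.00 = 1,471.42
Social Insurance: 7.4% × 10,320.00 = 763.68
Health Levy: 8.21% × 10,320.00 = 847.27
Pension Levy: YTD 303,110.00 ≥ cap 291,560.00 → 0.00
Total: 1,471.42 + 763.68 + 847.27 + 0.00 = 3,082.37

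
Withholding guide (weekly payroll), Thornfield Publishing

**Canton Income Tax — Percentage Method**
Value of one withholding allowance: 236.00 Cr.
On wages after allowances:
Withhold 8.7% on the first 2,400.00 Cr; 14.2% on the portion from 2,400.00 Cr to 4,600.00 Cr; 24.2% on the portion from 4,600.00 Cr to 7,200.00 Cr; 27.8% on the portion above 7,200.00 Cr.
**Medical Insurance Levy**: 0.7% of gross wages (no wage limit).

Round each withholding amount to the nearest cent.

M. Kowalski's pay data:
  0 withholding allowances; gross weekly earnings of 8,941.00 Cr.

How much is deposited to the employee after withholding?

Canton Income Tax: taxable = 8,941.00 Cr
  1,150.40 Cr + 27.8% × (8,941.00 Cr − 7,200.00 Cr) = 1,150.40 Cr + 27.8% × 1,741.00 Cr = 1,634.40 Cr
Medical Insurance Levy: 0.7% × 8,941.00 Cr = 62.59 Cr
Total withheld: 1,634.40 Cr + 62.59 Cr = 1,696.99 Cr
Net pay: 8,941.00 Cr − 1,696.99 Cr = 7,244.01 Cr

7,244.01 Cr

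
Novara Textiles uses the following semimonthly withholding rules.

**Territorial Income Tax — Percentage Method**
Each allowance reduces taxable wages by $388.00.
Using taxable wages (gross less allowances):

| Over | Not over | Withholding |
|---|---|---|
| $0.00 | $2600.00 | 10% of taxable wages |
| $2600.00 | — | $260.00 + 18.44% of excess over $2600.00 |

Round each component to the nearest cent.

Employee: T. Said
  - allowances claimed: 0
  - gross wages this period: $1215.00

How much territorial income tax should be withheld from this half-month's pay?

$121.50

Territorial Income Tax: taxable = $1215.00
  10% × $1215.00 = $121.50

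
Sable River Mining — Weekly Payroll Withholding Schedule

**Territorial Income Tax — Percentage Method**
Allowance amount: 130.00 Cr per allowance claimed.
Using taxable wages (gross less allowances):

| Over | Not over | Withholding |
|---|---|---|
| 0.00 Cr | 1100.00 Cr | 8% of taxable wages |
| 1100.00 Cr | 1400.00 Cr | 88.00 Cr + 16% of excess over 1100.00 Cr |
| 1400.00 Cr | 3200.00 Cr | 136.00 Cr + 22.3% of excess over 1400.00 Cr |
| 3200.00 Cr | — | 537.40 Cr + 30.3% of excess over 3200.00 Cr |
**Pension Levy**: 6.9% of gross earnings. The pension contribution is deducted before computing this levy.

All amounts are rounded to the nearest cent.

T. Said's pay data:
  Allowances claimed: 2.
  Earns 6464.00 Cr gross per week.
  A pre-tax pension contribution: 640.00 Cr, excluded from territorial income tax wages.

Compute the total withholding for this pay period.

1655.55 Cr

Territorial Income Tax: taxable = 6464.00 Cr − 640.00 Cr − 2×130.00 Cr = 5564.00 Cr
  537.40 Cr + 30.3% × (5564.00 Cr − 3200.00 Cr) = 537.40 Cr + 30.3% × 2364.00 Cr = 1253.69 Cr
Pension Levy: 6.9% × 5824.00 Cr = 401.86 Cr
Total: 1253.69 Cr + 401.86 Cr = 1655.55 Cr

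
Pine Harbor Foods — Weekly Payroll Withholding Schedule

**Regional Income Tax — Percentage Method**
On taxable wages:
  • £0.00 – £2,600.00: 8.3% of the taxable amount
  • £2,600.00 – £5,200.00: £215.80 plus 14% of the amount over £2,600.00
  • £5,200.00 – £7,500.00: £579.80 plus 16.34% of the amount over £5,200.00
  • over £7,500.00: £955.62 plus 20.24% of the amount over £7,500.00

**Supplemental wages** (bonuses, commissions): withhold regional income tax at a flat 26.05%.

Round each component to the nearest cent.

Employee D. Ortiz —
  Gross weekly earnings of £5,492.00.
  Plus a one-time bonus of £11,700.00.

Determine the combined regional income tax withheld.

Regional Income Tax: taxable = £5,492.00
  £579.80 + 16.34% × (£5,492.00 − £5,200.00) = £579.80 + 16.34% × £292.00 = £627.51
Supplemental (26.05% flat on bonus): 26.05% × £11,700.00 = £3,047.85
Total regional income tax: £627.51 + £3,047.85 = £3,675.36

£3,675.36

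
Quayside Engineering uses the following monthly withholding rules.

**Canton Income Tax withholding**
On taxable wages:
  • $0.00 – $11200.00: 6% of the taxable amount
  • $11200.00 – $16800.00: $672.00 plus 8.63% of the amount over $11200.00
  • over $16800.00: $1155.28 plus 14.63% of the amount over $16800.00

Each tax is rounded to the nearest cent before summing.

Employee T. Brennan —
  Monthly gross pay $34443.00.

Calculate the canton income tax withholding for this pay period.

$3736.45

Canton Income Tax: taxable = $34443.00
  $1155.28 + 14.63% × ($34443.00 − $16800.00) = $1155.28 + 14.63% × $17643.00 = $3736.45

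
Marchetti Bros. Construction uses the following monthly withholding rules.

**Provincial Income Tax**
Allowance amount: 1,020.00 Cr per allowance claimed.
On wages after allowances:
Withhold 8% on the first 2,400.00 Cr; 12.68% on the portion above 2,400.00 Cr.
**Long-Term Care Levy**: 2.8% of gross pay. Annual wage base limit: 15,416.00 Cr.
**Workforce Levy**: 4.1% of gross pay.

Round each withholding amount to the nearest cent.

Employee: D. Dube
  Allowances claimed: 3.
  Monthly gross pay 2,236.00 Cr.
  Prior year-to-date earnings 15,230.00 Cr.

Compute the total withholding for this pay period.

96.89 Cr

Provincial Income Tax: taxable = 2,236.00 Cr − 3×1,020.00 Cr = -824.00 Cr
  Taxable ≤ 0 → 0.00 Cr
Long-Term Care Levy: cap 15,416.00 Cr − YTD 15,230.00 Cr = 186.00 Cr subject; 2.8% × 186.00 Cr = 5.21 Cr
Workforce Levy: 4.1% × 2,236.00 Cr = 91.68 Cr
Total: 0.00 Cr + 5.21 Cr + 91.68 Cr = 96.89 Cr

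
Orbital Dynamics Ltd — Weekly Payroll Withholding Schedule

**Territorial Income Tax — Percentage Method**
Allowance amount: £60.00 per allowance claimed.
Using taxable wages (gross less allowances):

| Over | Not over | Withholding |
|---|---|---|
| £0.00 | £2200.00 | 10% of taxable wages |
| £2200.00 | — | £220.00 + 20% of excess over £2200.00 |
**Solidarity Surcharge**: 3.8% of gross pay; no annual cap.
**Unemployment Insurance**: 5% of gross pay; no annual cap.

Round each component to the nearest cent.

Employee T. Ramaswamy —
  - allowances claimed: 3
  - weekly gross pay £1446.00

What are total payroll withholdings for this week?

Territorial Income Tax: taxable = £1446.00 − 3×£60.00 = £1266.00
  10% × £1266.00 = £126.60
Solidarity Surcharge: 3.8% × £1446.00 = £54.95
Unemployment Insurance: 5% × £1446.00 = £72.30
Total: £126.60 + £54.95 + £72.30 = £253.85

£253.85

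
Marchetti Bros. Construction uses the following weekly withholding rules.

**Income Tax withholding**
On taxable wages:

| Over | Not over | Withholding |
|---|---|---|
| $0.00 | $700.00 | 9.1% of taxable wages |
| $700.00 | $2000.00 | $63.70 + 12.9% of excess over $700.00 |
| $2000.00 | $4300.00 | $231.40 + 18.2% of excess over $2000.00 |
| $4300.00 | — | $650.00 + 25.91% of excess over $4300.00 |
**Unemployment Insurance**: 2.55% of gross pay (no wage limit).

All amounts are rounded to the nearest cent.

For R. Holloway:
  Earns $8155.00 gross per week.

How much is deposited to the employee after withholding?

Income Tax: taxable = $8155.00
  $650.00 + 25.91% × ($8155.00 − $4300.00) = $650.00 + 25.91% × $3855.00 = $1648.83
Unemployment Insurance: 2.55% × $8155.00 = $207.95
Total withheld: $1648.83 + $207.95 = $1856.78
Net pay: $8155.00 − $1856.78 = $6298.22

$6298.22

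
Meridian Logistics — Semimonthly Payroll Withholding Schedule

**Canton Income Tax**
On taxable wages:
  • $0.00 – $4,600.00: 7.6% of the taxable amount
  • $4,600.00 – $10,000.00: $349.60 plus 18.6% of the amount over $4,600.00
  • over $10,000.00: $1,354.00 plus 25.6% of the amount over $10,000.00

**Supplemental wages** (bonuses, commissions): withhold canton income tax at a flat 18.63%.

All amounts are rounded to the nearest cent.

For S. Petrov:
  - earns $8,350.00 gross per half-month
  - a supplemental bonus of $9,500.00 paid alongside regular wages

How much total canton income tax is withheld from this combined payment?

Canton Income Tax: taxable = $8,350.00
  $349.60 + 18.6% × ($8,350.00 − $4,600.00) = $349.60 + 18.6% × $3,750.00 = $1,047.10
Supplemental (18.63% flat on bonus): 18.63% × $9,500.00 = $1,769.85
Total canton income tax: $1,047.10 + $1,769.85 = $2,816.95

$2,816.95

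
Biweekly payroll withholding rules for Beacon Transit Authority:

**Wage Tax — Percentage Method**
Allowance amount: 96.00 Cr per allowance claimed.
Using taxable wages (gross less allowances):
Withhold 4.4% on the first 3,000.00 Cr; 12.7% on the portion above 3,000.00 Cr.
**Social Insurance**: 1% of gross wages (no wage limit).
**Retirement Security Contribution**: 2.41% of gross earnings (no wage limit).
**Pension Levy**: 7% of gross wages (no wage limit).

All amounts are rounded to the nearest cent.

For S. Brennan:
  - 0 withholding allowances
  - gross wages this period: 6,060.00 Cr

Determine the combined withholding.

1,151.47 Cr

Wage Tax: taxable = 6,060.00 Cr
  132.00 Cr + 12.7% × (6,060.00 Cr − 3,000.00 Cr) = 132.00 Cr + 12.7% × 3,060.00 Cr = 520.62 Cr
Social Insurance: 1% × 6,060.00 Cr = 60.60 Cr
Retirement Security Contribution: 2.41% × 6,060.00 Cr = 146.05 Cr
Pension Levy: 7% × 6,060.00 Cr = 424.20 Cr
Total: 520.62 Cr + 60.60 Cr + 146.05 Cr + 424.20 Cr = 1,151.47 Cr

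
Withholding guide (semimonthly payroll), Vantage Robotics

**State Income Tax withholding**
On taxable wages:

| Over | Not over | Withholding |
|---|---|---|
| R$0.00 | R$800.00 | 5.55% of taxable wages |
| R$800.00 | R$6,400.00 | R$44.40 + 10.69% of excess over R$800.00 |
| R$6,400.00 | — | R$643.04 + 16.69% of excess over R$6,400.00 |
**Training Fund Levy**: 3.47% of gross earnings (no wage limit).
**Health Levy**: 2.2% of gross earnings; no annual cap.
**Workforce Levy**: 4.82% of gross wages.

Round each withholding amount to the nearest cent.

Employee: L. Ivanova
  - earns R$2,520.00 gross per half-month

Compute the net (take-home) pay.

State Income Tax: taxable = R$2,520.00
  R$44.40 + 10.69% × (R$2,520.00 − R$800.00) = R$44.40 + 10.69% × R$1,720.00 = R$228.27
Training Fund Levy: 3.47% × R$2,520.00 = R$87.44
Health Levy: 2.2% × R$2,520.00 = R$55.44
Workforce Levy: 4.82% × R$2,520.00 = R$121.46
Total withheld: R$228.27 + R$87.44 + R$55.44 + R$121.46 = R$492.61
Net pay: R$2,520.00 − R$492.61 = R$2,027.39

R$2,027.39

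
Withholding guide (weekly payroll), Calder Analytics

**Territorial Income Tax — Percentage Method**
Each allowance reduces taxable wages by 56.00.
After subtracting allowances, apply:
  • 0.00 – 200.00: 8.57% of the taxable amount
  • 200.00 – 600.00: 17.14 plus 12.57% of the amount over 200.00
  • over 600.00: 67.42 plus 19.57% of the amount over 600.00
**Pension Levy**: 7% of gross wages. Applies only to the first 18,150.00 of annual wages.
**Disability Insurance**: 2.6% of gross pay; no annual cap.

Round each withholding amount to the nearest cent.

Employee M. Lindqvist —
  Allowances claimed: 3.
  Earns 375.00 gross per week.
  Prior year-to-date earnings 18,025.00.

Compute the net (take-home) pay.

338.48

Territorial Income Tax: taxable = 375.00 − 3×56.00 = 207.00
  17.14 + 12.57% × (207.00 − 200.00) = 17.14 + 12.57% × 7.00 = 18.02
Pension Levy: cap 18,150.00 − YTD 18,025.00 = 125.00 subject; 7% × 125.00 = 8.75
Disability Insurance: 2.6% × 375.00 = 9.75
Total withheld: 18.02 + 8.75 + 9.75 = 36.52
Net pay: 375.00 − 36.52 = 338.48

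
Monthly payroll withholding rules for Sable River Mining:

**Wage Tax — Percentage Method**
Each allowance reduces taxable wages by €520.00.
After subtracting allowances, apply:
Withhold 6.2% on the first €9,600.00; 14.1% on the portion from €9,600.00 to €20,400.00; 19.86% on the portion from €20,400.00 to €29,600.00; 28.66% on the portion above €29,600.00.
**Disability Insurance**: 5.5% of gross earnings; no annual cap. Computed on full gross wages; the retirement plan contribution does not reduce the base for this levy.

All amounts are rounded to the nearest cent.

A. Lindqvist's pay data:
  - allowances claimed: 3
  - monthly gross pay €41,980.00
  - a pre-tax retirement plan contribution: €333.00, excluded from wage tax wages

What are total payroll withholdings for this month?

Wage Tax: taxable = €41,980.00 − €333.00 − 3×€520.00 = €40,087.00
  €3,945.12 + 28.66% × (€40,087.00 − €29,600.00) = €3,945.12 + 28.66% × €10,487.00 = €6,950.69
Disability Insurance: 5.5% × €41,980.00 = €2,308.90
Total: €6,950.69 + €2,308.90 = €9,259.59

€9,259.59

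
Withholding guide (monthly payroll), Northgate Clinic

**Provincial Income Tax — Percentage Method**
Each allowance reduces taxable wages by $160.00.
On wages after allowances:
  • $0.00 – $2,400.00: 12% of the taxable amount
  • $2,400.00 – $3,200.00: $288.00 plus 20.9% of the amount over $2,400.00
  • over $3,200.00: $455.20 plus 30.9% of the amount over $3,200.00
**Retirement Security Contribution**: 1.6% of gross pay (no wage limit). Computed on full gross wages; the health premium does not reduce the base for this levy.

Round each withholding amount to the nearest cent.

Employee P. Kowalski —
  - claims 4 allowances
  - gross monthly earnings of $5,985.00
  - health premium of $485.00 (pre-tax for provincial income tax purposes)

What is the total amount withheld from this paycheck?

Provincial Income Tax: taxable = $5,985.00 − $485.00 − 4×$160.00 = $4,860.00
  $455.20 + 30.9% × ($4,860.00 − $3,200.00) = $455.20 + 30.9% × $1,660.00 = $968.14
Retirement Security Contribution: 1.6% × $5,985.00 = $95.76
Total: $968.14 + $95.76 = $1,063.90

$1,063.90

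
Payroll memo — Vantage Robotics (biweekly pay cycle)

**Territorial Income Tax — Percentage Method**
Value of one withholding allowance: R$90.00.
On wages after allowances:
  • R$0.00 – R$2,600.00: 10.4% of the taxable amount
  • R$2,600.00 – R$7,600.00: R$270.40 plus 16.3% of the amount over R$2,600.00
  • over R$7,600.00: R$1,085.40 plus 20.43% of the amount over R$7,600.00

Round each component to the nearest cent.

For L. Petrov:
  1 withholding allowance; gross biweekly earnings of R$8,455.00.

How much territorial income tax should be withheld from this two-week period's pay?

R$1,241.69

Territorial Income Tax: taxable = R$8,455.00 − 1×R$90.00 = R$8,365.00
  R$1,085.40 + 20.43% × (R$8,365.00 − R$7,600.00) = R$1,085.40 + 20.43% × R$765.00 = R$1,241.69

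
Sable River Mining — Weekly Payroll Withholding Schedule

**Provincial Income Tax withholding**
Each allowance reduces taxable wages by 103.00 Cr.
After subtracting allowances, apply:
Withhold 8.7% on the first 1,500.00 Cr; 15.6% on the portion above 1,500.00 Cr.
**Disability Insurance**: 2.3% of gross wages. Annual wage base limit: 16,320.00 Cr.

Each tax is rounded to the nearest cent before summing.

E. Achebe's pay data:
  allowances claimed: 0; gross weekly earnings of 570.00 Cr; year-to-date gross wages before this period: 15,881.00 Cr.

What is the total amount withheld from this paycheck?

59.69 Cr

Provincial Income Tax: taxable = 570.00 Cr
  8.7% × 570.00 Cr = 49.59 Cr
Disability Insurance: cap 16,320.00 Cr − YTD 15,881.00 Cr = 439.00 Cr subject; 2.3% × 439.00 Cr = 10.10 Cr
Total: 49.59 Cr + 10.10 Cr = 59.69 Cr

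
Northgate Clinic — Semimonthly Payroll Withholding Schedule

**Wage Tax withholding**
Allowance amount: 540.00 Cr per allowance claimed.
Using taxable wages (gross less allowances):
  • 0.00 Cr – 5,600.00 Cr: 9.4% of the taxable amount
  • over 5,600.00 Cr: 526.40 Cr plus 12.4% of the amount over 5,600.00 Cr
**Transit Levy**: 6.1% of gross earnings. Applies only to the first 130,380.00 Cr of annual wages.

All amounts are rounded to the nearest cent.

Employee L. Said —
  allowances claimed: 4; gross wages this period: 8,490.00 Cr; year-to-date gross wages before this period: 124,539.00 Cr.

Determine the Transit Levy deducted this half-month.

Transit Levy: cap 130,380.00 Cr − YTD 124,539.00 Cr = 5,841.00 Cr subject; 6.1% × 5,841.00 Cr = 356.30 Cr

356.30 Cr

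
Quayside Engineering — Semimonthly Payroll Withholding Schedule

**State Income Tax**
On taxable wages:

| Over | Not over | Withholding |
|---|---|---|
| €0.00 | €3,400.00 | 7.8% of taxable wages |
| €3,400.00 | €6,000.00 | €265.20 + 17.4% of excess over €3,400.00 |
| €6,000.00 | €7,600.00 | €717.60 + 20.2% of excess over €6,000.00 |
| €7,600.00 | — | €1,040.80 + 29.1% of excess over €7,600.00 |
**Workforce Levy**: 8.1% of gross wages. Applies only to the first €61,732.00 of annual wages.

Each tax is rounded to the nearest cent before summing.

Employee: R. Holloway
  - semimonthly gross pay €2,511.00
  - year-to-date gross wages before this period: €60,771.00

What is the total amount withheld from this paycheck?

State Income Tax: taxable = €2,511.00
  7.8% × €2,511.00 = €195.86
Workforce Levy: cap €61,732.00 − YTD €60,771.00 = €961.00 subject; 8.1% × €961.00 = €77.84
Total: €195.86 + €77.84 = €273.70

€273.70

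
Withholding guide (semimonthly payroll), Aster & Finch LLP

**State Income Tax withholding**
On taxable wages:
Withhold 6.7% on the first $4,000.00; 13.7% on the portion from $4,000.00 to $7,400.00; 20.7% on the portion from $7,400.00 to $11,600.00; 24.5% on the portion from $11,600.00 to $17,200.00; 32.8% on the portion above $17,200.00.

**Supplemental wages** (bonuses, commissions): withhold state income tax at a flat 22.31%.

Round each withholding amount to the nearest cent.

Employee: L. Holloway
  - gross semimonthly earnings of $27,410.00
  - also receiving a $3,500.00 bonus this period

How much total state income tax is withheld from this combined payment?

State Income Tax: taxable = $27,410.00
  $2,975.20 + 32.8% × ($27,410.00 − $17,200.00) = $2,975.20 + 32.8% × $10,210.00 = $6,324.08
Supplemental (22.31% flat on bonus): 22.31% × $3,500.00 = $780.85
Total state income tax: $6,324.08 + $780.85 = $7,104.93

$7,104.93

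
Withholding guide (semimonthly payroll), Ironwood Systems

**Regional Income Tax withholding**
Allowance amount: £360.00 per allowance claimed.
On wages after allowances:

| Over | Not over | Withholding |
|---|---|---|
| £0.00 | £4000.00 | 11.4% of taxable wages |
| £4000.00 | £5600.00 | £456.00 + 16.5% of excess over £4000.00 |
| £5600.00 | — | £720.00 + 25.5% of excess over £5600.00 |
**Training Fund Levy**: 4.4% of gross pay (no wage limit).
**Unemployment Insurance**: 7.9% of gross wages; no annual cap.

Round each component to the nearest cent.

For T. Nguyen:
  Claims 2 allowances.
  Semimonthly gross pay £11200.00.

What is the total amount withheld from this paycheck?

Regional Income Tax: taxable = £11200.00 − 2×£360.00 = £10480.00
  £720.00 + 25.5% × (£10480.00 − £5600.00) = £720.00 + 25.5% × £4880.00 = £1964.40
Training Fund Levy: 4.4% × £11200.00 = £492.80
Unemployment Insurance: 7.9% × £11200.00 = £884.80
Total: £1964.40 + £492.80 + £884.80 = £3342.00

£3342.00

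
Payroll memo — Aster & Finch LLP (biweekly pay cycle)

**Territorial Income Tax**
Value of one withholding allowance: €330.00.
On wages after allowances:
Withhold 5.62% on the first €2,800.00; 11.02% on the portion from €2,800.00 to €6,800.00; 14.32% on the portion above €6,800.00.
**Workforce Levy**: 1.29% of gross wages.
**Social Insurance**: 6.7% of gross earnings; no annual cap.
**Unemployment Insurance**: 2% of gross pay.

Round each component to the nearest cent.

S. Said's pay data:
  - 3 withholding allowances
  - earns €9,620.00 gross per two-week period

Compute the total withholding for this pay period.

€1,821.26

Territorial Income Tax: taxable = €9,620.00 − 3×€330.00 = €8,630.00
  €598.16 + 14.32% × (€8,630.00 − €6,800.00) = €598.16 + 14.32% × €1,830.00 = €860.22
Workforce Levy: 1.29% × €9,620.00 = €124.10
Social Insurance: 6.7% × €9,620.00 = €644.54
Unemployment Insurance: 2% × €9,620.00 = €192.40
Total: €860.22 + €124.10 + €644.54 + €192.40 = €1,821.26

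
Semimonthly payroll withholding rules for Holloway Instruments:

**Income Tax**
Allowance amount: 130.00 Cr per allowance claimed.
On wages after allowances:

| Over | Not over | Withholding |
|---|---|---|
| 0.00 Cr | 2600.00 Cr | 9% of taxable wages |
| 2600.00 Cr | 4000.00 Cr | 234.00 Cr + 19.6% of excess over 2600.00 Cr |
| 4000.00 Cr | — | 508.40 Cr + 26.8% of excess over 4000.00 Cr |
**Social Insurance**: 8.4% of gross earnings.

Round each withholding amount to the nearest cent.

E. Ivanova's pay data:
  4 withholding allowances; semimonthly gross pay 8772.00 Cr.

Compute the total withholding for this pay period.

2384.79 Cr

Income Tax: taxable = 8772.00 Cr − 4×130.00 Cr = 8252.00 Cr
  508.40 Cr + 26.8% × (8252.00 Cr − 4000.00 Cr) = 508.40 Cr + 26.8% × 4252.00 Cr = 1647.94 Cr
Social Insurance: 8.4% × 8772.00 Cr = 736.85 Cr
Total: 1647.94 Cr + 736.85 Cr = 2384.79 Cr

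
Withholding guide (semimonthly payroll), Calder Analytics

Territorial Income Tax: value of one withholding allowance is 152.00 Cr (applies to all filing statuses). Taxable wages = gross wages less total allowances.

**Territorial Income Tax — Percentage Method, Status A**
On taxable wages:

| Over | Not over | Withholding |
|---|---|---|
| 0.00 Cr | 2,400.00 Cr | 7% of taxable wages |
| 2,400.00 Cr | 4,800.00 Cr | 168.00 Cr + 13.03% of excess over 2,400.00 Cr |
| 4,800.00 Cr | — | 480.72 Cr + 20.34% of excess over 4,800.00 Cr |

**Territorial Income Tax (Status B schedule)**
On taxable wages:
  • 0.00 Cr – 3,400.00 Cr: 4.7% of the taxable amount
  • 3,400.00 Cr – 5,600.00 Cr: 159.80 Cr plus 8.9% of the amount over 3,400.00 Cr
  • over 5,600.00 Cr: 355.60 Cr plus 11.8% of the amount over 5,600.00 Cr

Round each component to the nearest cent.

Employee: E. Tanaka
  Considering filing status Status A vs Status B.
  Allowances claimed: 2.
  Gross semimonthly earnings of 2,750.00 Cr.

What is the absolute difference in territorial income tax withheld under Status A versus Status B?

59.03 Cr

Territorial Income Tax (Status A): taxable = 2,750.00 Cr − 2×152.00 Cr = 2,446.00 Cr
  168.00 Cr + 13.03% × (2,446.00 Cr − 2,400.00 Cr) = 168.00 Cr + 13.03% × 46.00 Cr = 173.99 Cr
Territorial Income Tax (Status B): taxable = 2,750.00 Cr − 2×152.00 Cr = 2,446.00 Cr
  4.7% × 2,446.00 Cr = 114.96 Cr
Difference: |173.99 Cr − 114.96 Cr| = 59.03 Cr (higher under Status A)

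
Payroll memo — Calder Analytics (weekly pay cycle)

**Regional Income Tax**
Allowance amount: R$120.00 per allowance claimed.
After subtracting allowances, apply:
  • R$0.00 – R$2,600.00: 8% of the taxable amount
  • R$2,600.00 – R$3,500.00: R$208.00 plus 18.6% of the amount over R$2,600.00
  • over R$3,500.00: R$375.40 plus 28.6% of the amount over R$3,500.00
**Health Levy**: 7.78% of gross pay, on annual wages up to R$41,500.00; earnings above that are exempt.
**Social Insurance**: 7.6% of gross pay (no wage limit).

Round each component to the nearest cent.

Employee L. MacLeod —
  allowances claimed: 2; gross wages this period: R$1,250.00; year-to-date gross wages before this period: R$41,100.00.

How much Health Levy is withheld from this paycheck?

Health Levy: cap R$41,500.00 − YTD R$41,100.00 = R$400.00 subject; 7.78% × R$400.00 = R$31.12

R$31.12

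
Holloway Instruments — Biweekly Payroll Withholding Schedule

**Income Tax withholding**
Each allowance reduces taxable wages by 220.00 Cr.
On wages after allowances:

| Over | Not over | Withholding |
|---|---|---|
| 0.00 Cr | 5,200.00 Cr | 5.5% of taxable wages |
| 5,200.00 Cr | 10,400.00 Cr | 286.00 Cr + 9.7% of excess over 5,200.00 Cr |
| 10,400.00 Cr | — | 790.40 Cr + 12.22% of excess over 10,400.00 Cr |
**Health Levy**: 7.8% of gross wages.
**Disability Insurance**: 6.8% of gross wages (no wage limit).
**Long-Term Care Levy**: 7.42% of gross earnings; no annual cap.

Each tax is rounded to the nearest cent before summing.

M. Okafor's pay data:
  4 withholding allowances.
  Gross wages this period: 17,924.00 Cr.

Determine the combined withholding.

Income Tax: taxable = 17,924.00 Cr − 4×220.00 Cr = 17,044.00 Cr
  790.40 Cr + 12.22% × (17,044.00 Cr − 10,400.00 Cr) = 790.40 Cr + 12.22% × 6,644.00 Cr = 1,602.30 Cr
Health Levy: 7.8% × 17,924.00 Cr = 1,398.07 Cr
Disability Insurance: 6.8% × 17,924.00 Cr = 1,218.83 Cr
Long-Term Care Levy: 7.42% × 17,924.00 Cr = 1,329.96 Cr
Total: 1,602.30 Cr + 1,398.07 Cr + 1,218.83 Cr + 1,329.96 Cr = 5,549.16 Cr

5,549.16 Cr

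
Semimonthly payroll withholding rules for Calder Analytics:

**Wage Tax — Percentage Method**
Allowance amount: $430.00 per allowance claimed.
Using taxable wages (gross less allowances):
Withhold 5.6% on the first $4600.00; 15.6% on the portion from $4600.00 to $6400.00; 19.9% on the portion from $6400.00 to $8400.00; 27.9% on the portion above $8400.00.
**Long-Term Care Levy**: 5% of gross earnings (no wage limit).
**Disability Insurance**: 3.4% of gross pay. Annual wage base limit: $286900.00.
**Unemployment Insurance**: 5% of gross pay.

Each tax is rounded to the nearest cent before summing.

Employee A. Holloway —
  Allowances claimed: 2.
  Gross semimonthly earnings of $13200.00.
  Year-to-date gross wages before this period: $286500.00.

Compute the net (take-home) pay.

$9830.74

Wage Tax: taxable = $13200.00 − 2×$430.00 = $12340.00
  $936.40 + 27.9% × ($12340.00 − $8400.00) = $936.40 + 27.9% × $3940.00 = $2035.66
Long-Term Care Levy: 5% × $13200.00 = $660.00
Disability Insurance: cap $286900.00 − YTD $286500.00 = $400.00 subject; 3.4% × $400.00 = $13.60
Unemployment Insurance: 5% × $13200.00 = $660.00
Total withheld: $2035.66 + $660.00 + $13.60 + $660.00 = $3369.26
Net pay: $13200.00 − $3369.26 = $9830.74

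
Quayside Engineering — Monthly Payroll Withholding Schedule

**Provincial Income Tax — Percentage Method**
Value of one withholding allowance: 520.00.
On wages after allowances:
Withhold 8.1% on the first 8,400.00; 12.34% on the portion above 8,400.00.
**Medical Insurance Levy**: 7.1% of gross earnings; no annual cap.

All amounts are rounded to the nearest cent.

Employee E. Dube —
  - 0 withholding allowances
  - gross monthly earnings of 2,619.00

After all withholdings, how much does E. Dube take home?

Provincial Income Tax: taxable = 2,619.00
  8.1% × 2,619.00 = 212.14
Medical Insurance Levy: 7.1% × 2,619.00 = 185.95
Total withheld: 212.14 + 185.95 = 398.09
Net pay: 2,619.00 − 398.09 = 2,220.91

2,220.91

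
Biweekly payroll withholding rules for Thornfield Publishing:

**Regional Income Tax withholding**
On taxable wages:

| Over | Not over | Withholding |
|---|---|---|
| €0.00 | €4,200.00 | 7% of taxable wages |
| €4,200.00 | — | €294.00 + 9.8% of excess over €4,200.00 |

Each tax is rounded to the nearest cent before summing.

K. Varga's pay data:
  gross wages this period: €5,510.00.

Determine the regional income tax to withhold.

€422.38

Regional Income Tax: taxable = €5,510.00
  €294.00 + 9.8% × (€5,510.00 − €4,200.00) = €294.00 + 9.8% × €1,310.00 = €422.38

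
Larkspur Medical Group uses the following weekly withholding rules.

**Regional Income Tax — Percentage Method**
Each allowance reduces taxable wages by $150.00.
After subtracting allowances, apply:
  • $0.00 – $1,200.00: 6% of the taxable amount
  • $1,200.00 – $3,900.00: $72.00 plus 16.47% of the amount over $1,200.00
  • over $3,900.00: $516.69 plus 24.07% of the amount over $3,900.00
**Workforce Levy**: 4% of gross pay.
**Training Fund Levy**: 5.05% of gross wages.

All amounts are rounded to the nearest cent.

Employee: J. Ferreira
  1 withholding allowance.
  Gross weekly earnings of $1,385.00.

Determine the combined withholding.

$203.10

Regional Income Tax: taxable = $1,385.00 − 1×$150.00 = $1,235.00
  $72.00 + 16.47% × ($1,235.00 − $1,200.00) = $72.00 + 16.47% × $35.00 = $77.76
Workforce Levy: 4% × $1,385.00 = $55.40
Training Fund Levy: 5.05% × $1,385.00 = $69.94
Total: $77.76 + $55.40 + $69.94 = $203.10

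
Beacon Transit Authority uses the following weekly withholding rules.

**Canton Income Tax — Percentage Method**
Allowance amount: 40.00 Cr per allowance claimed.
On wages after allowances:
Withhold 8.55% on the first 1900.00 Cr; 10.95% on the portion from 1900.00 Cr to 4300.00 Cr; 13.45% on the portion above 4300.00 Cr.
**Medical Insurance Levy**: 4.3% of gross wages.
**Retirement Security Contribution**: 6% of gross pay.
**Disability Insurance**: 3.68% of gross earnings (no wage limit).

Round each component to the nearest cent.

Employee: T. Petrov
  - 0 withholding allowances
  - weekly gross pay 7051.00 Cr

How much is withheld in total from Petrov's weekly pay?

1780.99 Cr

Canton Income Tax: taxable = 7051.00 Cr
  425.25 Cr + 13.45% × (7051.00 Cr − 4300.00 Cr) = 425.25 Cr + 13.45% × 2751.00 Cr = 795.26 Cr
Medical Insurance Levy: 4.3% × 7051.00 Cr = 303.19 Cr
Retirement Security Contribution: 6% × 7051.00 Cr = 423.06 Cr
Disability Insurance: 3.68% × 7051.00 Cr = 259.48 Cr
Total: 795.26 Cr + 303.19 Cr + 423.06 Cr + 259.48 Cr = 1780.99 Cr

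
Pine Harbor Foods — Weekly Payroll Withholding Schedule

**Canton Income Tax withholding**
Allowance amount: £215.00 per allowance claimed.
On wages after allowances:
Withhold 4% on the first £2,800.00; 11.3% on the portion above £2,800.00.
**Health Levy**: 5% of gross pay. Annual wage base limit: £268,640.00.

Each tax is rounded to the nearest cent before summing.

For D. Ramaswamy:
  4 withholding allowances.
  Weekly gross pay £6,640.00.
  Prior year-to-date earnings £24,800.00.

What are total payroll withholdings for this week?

Canton Income Tax: taxable = £6,640.00 − 4×£215.00 = £5,780.00
  £112.00 + 11.3% × (£5,780.00 − £2,800.00) = £112.00 + 11.3% × £2,980.00 = £448.74
Health Levy: 5% × £6,640.00 = £332.00
Total: £448.74 + £332.00 = £780.74

£780.74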